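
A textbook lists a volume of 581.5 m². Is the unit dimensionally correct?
No

volume has SI base units: m^3
m² does NOT reduce to m^3; a valid unit for volume would be e.g. m³.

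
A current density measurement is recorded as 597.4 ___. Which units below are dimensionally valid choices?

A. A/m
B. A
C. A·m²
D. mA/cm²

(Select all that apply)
D

current density has SI base units: A / m^2

Checking each option against A / m^2:
  A. A/m: ✗ does not match
  B. A: ✗ does not match
  C. A·m²: ✗ does not match
  D. mA/cm²: ✓ matches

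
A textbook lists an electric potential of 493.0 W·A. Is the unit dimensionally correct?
No

electric potential has SI base units: kg * m^2 / (A * s^3)
W·A does NOT reduce to kg * m^2 / (A * s^3); a valid unit for electric potential would be e.g. V.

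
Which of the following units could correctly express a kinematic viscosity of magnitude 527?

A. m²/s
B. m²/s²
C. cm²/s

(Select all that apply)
A, C

kinematic viscosity has SI base units: m^2 / s

Checking each option against m^2 / s:
  A. m²/s: ✓ matches
  B. m²/s²: ✗ does not match
  C. cm²/s: ✓ matches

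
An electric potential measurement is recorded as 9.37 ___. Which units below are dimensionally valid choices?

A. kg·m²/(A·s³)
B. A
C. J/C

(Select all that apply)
A, C

electric potential has SI base units: kg * m^2 / (A * s^3)

Checking each option against kg * m^2 / (A * s^3):
  A. kg·m²/(A·s³): ✓ matches
  B. A: ✗ does not match
  C. J/C: ✓ matches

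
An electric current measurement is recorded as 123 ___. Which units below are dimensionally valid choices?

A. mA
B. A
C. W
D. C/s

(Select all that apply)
A, B, D

electric current has SI base units: A

Checking each option against A:
  A. mA: ✓ matches
  B. A: ✓ matches
  C. W: ✗ does not match
  D. C/s: ✓ matches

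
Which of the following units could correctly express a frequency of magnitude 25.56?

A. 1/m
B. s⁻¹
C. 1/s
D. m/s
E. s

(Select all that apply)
B, C

frequency has SI base units: 1 / s

Checking each option against 1 / s:
  A. 1/m: ✗ does not match
  B. s⁻¹: ✓ matches
  C. 1/s: ✓ matches
  D. m/s: ✗ does not match
  E. s: ✗ does not match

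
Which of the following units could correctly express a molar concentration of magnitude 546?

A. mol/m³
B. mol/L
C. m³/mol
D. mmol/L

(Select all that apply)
A, B, D

molar concentration has SI base units: mol / m^3

Checking each option against mol / m^3:
  A. mol/m³: ✓ matches
  B. mol/L: ✓ matches
  C. m³/mol: ✗ does not match
  D. mmol/L: ✓ matches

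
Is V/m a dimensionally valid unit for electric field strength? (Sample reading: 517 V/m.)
Yes

electric field strength has SI base units: kg * m / (A * s^3)
V/m reduces to the same SI base units, so it is a valid unit for electric field strength.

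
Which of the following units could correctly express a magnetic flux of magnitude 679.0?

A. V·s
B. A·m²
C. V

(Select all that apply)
A

magnetic flux has SI base units: kg * m^2 / (A * s^2)

Checking each option against kg * m^2 / (A * s^2):
  A. V·s: ✓ matches
  B. A·m²: ✗ does not match
  C. V: ✗ does not match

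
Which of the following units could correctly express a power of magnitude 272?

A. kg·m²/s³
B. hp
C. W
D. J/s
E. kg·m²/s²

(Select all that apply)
A, B, C, D

power has SI base units: kg * m^2 / s^3

Checking each option against kg * m^2 / s^3:
  A. kg·m²/s³: ✓ matches
  B. hp: ✓ matches
  C. W: ✓ matches
  D. J/s: ✓ matches
  E. kg·m²/s²: ✗ does not match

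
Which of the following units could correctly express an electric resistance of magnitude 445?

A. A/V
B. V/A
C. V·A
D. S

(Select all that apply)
B

electric resistance has SI base units: kg * m^2 / (A^2 * s^3)

Checking each option against kg * m^2 / (A^2 * s^3):
  A. A/V: ✗ does not match
  B. V/A: ✓ matches
  C. V·A: ✗ does not match
  D. S: ✗ does not match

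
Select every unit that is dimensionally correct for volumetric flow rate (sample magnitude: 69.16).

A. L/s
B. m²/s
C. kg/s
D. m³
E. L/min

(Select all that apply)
A, E

volumetric flow rate has SI base units: m^3 / s

Checking each option against m^3 / s:
  A. L/s: ✓ matches
  B. m²/s: ✗ does not match
  C. kg/s: ✗ does not match
  D. m³: ✗ does not match
  E. L/min: ✓ matches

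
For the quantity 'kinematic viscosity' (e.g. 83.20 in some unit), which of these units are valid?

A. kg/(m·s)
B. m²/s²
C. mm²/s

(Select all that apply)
C

kinematic viscosity has SI base units: m^2 / s

Checking each option against m^2 / s:
  A. kg/(m·s): ✗ does not match
  B. m²/s²: ✗ does not match
  C. mm²/s: ✓ matches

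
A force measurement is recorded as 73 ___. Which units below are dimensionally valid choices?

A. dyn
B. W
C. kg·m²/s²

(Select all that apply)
A

force has SI base units: kg * m / s^2

Checking each option against kg * m / s^2:
  A. dyn: ✓ matches
  B. W: ✗ does not match
  C. kg·m²/s²: ✗ does not match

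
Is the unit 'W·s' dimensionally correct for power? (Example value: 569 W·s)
No

power has SI base units: kg * m^2 / s^3
W·s does NOT reduce to kg * m^2 / s^3; a valid unit for power would be e.g. W.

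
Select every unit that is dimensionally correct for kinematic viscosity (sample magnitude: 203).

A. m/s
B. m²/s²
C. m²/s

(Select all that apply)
C

kinematic viscosity has SI base units: m^2 / s

Checking each option against m^2 / s:
  A. m/s: ✗ does not match
  B. m²/s²: ✗ does not match
  C. m²/s: ✓ matches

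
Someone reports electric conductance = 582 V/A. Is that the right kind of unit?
No

electric conductance has SI base units: A^2 * s^3 / (kg * m^2)
V/A does NOT reduce to A^2 * s^3 / (kg * m^2); a valid unit for electric conductance would be e.g. S.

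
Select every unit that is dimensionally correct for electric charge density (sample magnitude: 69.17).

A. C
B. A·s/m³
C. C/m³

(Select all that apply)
B, C

electric charge density has SI base units: A * s / m^3

Checking each option against A * s / m^3:
  A. C: ✗ does not match
  B. A·s/m³: ✓ matches
  C. C/m³: ✓ matches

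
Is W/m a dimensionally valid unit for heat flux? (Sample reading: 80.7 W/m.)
No

heat flux has SI base units: kg / s^3
W/m does NOT reduce to kg / s^3; a valid unit for heat flux would be e.g. W/m².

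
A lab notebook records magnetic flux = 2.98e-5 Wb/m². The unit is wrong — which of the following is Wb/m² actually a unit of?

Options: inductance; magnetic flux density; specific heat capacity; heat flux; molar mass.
magnetic flux density

magnetic flux should have units dimensionally equivalent to kg * m^2 / (A * s^2) (e.g. Wb).
The given unit 'Wb/m²' reduces to kg / (A * s^2). Of the listed options, that is the dimensionality of magnetic flux density.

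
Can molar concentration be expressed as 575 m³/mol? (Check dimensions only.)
No

molar concentration has SI base units: mol / m^3
m³/mol does NOT reduce to mol / m^3; a valid unit for molar concentration would be e.g. mol/m³.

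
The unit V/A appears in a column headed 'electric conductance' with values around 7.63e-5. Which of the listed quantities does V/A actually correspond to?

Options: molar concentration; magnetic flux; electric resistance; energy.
electric resistance

electric conductance should have units dimensionally equivalent to A^2 * s^3 / (kg * m^2) (e.g. S).
The given unit 'V/A' reduces to kg * m^2 / (A^2 * s^3). Of the listed options, that is the dimensionality of electric resistance.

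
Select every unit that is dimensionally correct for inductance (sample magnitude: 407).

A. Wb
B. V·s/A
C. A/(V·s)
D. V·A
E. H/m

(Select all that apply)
B

inductance has SI base units: kg * m^2 / (A^2 * s^2)

Checking each option against kg * m^2 / (A^2 * s^2):
  A. Wb: ✗ does not match
  B. V·s/A: ✓ matches
  C. A/(V·s): ✗ does not match
  D. V·A: ✗ does not match
  E. H/m: ✗ does not match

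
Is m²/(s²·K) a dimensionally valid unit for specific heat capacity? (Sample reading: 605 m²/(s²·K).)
Yes

specific heat capacity has SI base units: m^2 / (s^2 * K)
m²/(s²·K) reduces to the same SI base units, so it is a valid unit for specific heat capacity.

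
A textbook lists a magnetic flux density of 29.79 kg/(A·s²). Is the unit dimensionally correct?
Yes

magnetic flux density has SI base units: kg / (A * s^2)
kg/(A·s²) reduces to the same SI base units, so it is a valid unit for magnetic flux density.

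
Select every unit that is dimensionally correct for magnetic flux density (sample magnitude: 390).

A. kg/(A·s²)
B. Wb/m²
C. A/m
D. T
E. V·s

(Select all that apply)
A, B, D

magnetic flux density has SI base units: kg / (A * s^2)

Checking each option against kg / (A * s^2):
  A. kg/(A·s²): ✓ matches
  B. Wb/m²: ✓ matches
  C. A/m: ✗ does not match
  D. T: ✓ matches
  E. V·s: ✗ does not match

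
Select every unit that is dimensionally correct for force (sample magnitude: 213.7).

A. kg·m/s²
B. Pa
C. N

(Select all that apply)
A, C

force has SI base units: kg * m / s^2

Checking each option against kg * m / s^2:
  A. kg·m/s²: ✓ matches
  B. Pa: ✗ does not match
  C. N: ✓ matches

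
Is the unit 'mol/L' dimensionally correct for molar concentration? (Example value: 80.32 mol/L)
Yes

molar concentration has SI base units: mol / m^3
mol/L reduces to the same SI base units, so it is a valid unit for molar concentration.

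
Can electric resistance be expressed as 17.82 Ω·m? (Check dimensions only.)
No

electric resistance has SI base units: kg * m^2 / (A^2 * s^3)
Ω·m does NOT reduce to kg * m^2 / (A^2 * s^3); a valid unit for electric resistance would be e.g. Ω.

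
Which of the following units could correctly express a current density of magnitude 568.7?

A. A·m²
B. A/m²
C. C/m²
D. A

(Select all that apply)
B

current density has SI base units: A / m^2

Checking each option against A / m^2:
  A. A·m²: ✗ does not match
  B. A/m²: ✓ matches
  C. C/m²: ✗ does not match
  D. A: ✗ does not match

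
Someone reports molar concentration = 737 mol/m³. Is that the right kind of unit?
Yes

molar concentration has SI base units: mol / m^3
mol/m³ reduces to the same SI base units, so it is a valid unit for molar concentration.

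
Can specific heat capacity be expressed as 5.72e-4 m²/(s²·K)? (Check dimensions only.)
Yes

specific heat capacity has SI base units: m^2 / (s^2 * K)
m²/(s²·K) reduces to the same SI base units, so it is a valid unit for specific heat capacity.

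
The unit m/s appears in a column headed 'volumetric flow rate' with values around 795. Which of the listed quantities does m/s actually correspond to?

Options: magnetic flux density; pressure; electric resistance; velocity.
velocity

volumetric flow rate should have units dimensionally equivalent to m^3 / s (e.g. m³/s).
The given unit 'm/s' reduces to m / s. Of the listed options, that is the dimensionality of velocity.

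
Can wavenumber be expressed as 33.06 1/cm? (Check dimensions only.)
Yes

wavenumber has SI base units: 1 / m
1/cm reduces to the same SI base units, so it is a valid unit for wavenumber.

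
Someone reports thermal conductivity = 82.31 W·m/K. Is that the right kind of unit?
No

thermal conductivity has SI base units: kg * m / (s^3 * K)
W·m/K does NOT reduce to kg * m / (s^3 * K); a valid unit for thermal conductivity would be e.g. W/(m·K).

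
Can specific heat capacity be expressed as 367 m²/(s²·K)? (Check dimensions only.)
Yes

specific heat capacity has SI base units: m^2 / (s^2 * K)
m²/(s²·K) reduces to the same SI base units, so it is a valid unit for specific heat capacity.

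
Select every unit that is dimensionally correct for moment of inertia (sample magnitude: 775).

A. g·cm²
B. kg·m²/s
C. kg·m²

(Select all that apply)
A, C

moment of inertia has SI base units: kg * m^2

Checking each option against kg * m^2:
  A. g·cm²: ✓ matches
  B. kg·m²/s: ✗ does not match
  C. kg·m²: ✓ matches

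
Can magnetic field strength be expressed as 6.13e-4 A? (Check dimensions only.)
No

magnetic field strength has SI base units: A / m
A does NOT reduce to A / m; a valid unit for magnetic field strength would be e.g. A/m.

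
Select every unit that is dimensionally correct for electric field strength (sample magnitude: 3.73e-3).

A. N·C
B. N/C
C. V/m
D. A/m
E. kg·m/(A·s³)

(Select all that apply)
B, C, E

electric field strength has SI base units: kg * m / (A * s^3)

Checking each option against kg * m / (A * s^3):
  A. N·C: ✗ does not match
  B. N/C: ✓ matches
  C. V/m: ✓ matches
  D. A/m: ✗ does not match
  E. kg·m/(A·s³): ✓ matches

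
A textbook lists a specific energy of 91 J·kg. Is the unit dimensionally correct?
No

specific energy has SI base units: m^2 / s^2
J·kg does NOT reduce to m^2 / s^2; a valid unit for specific energy would be e.g. J/kg.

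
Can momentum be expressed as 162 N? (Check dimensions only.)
No

momentum has SI base units: kg * m / s
N does NOT reduce to kg * m / s; a valid unit for momentum would be e.g. kg·m/s.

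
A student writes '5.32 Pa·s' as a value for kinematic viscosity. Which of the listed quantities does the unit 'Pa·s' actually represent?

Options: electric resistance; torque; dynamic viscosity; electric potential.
dynamic viscosity

kinematic viscosity should have units dimensionally equivalent to m^2 / s (e.g. m²/s).
The given unit 'Pa·s' reduces to kg / (m * s). Of the listed options, that is the dimensionality of dynamic viscosity.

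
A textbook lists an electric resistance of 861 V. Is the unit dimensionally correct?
No

electric resistance has SI base units: kg * m^2 / (A^2 * s^3)
V does NOT reduce to kg * m^2 / (A^2 * s^3); a valid unit for electric resistance would be e.g. Ω.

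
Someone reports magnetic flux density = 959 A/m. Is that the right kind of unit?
No

magnetic flux density has SI base units: kg / (A * s^2)
A/m does NOT reduce to kg / (A * s^2); a valid unit for magnetic flux density would be e.g. T.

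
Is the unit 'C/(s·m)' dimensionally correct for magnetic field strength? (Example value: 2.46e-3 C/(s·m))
Yes

magnetic field strength has SI base units: A / m
C/(s·m) reduces to the same SI base units, so it is a valid unit for magnetic field strength.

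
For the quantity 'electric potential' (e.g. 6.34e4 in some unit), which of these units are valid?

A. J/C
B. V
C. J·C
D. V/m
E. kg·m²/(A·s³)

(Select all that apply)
A, B, E

electric potential has SI base units: kg * m^2 / (A * s^3)

Checking each option against kg * m^2 / (A * s^3):
  A. J/C: ✓ matches
  B. V: ✓ matches
  C. J·C: ✗ does not match
  D. V/m: ✗ does not match
  E. kg·m²/(A·s³): ✓ matches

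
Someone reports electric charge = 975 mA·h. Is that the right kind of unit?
Yes

electric charge has SI base units: A * s
mA·h reduces to the same SI base units, so it is a valid unit for electric charge.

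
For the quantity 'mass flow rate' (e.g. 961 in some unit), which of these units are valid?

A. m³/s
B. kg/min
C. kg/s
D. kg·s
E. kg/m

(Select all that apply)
B, C

mass flow rate has SI base units: kg / s

Checking each option against kg / s:
  A. m³/s: ✗ does not match
  B. kg/min: ✓ matches
  C. kg/s: ✓ matches
  D. kg·s: ✗ does not match
  E. kg/m: ✗ does not match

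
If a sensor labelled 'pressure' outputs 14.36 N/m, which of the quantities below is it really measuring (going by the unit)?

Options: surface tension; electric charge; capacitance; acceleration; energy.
surface tension

pressure should have units dimensionally equivalent to kg / (m * s^2) (e.g. Pa).
The given unit 'N/m' reduces to kg / s^2. Of the listed options, that is the dimensionality of surface tension.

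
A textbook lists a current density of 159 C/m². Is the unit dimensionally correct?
No

current density has SI base units: A / m^2
C/m² does NOT reduce to A / m^2; a valid unit for current density would be e.g. A/m².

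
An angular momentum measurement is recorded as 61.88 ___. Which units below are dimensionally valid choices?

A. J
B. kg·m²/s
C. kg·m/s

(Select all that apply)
B

angular momentum has SI base units: kg * m^2 / s

Checking each option against kg * m^2 / s:
  A. J: ✗ does not match
  B. kg·m²/s: ✓ matches
  C. kg·m/s: ✗ does not match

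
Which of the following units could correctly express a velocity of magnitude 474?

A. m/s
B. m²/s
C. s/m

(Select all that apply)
A

velocity has SI base units: m / s

Checking each option against m / s:
  A. m/s: ✓ matches
  B. m²/s: ✗ does not match
  C. s/m: ✗ does not match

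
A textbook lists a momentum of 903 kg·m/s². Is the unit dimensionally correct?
No

momentum has SI base units: kg * m / s
kg·m/s² does NOT reduce to kg * m / s; a valid unit for momentum would be e.g. kg·m/s.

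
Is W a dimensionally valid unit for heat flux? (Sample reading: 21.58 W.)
No

heat flux has SI base units: kg / s^3
W does NOT reduce to kg / s^3; a valid unit for heat flux would be e.g. W/m².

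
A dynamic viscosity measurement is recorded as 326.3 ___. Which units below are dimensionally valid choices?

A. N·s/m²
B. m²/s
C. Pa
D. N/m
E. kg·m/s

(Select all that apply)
A

dynamic viscosity has SI base units: kg / (m * s)

Checking each option against kg / (m * s):
  A. N·s/m²: ✓ matches
  B. m²/s: ✗ does not match
  C. Pa: ✗ does not match
  D. N/m: ✗ does not match
  E. kg·m/s: ✗ does not match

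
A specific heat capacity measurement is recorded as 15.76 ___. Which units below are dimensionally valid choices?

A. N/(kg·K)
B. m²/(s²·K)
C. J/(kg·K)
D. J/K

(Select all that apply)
B, C

specific heat capacity has SI base units: m^2 / (s^2 * K)

Checking each option against m^2 / (s^2 * K):
  A. N/(kg·K): ✗ does not match
  B. m²/(s²·K): ✓ matches
  C. J/(kg·K): ✓ matches
  D. J/K: ✗ does not match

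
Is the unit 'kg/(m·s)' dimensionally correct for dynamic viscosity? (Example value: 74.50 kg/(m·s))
Yes

dynamic viscosity has SI base units: kg / (m * s)
kg/(m·s) reduces to the same SI base units, so it is a valid unit for dynamic viscosity.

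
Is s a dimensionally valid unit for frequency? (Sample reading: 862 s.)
No

frequency has SI base units: 1 / s
s does NOT reduce to 1 / s; a valid unit for frequency would be e.g. Hz.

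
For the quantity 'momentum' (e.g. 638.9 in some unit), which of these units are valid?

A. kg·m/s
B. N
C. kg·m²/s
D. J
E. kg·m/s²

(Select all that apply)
A

momentum has SI base units: kg * m / s

Checking each option against kg * m / s:
  A. kg·m/s: ✓ matches
  B. N: ✗ does not match
  C. kg·m²/s: ✗ does not match
  D. J: ✗ does not match
  E. kg·m/s²: ✗ does not match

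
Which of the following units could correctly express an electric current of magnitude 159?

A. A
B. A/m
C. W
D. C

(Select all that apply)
A

electric current has SI base units: A

Checking each option against A:
  A. A: ✓ matches
  B. A/m: ✗ does not match
  C. W: ✗ does not match
  D. C: ✗ does not match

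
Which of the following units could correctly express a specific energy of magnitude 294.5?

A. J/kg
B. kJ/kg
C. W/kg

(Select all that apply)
A, B

specific energy has SI base units: m^2 / s^2

Checking each option against m^2 / s^2:
  A. J/kg: ✓ matches
  B. kJ/kg: ✓ matches
  C. W/kg: ✗ does not match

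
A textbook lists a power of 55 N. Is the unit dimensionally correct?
No

power has SI base units: kg * m^2 / s^3
N does NOT reduce to kg * m^2 / s^3; a valid unit for power would be e.g. W.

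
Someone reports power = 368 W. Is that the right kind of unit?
Yes

power has SI base units: kg * m^2 / s^3
W reduces to the same SI base units, so it is a valid unit for power.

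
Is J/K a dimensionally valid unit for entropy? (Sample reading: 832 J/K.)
Yes

entropy has SI base units: kg * m^2 / (s^2 * K)
J/K reduces to the same SI base units, so it is a valid unit for entropy.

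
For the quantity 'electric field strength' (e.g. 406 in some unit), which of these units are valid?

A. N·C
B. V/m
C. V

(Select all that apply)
B

electric field strength has SI base units: kg * m / (A * s^3)

Checking each option against kg * m / (A * s^3):
  A. N·C: ✗ does not match
  B. V/m: ✓ matches
  C. V: ✗ does not match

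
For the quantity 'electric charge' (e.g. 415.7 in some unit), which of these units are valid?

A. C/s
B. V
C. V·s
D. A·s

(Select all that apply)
D

electric charge has SI base units: A * s

Checking each option against A * s:
  A. C/s: ✗ does not match
  B. V: ✗ does not match
  C. V·s: ✗ does not match
  D. A·s: ✓ matches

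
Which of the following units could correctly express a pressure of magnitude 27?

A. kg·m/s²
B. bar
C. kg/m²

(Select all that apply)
B

pressure has SI base units: kg / (m * s^2)

Checking each option against kg / (m * s^2):
  A. kg·m/s²: ✗ does not match
  B. bar: ✓ matches
  C. kg/m²: ✗ does not match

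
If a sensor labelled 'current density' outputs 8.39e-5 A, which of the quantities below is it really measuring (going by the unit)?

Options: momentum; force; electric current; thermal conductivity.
electric current

current density should have units dimensionally equivalent to A / m^2 (e.g. A/m²).
The given unit 'A' reduces to A. Of the listed options, that is the dimensionality of electric current.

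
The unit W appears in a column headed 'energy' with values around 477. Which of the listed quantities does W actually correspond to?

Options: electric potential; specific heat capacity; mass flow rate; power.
power

energy should have units dimensionally equivalent to kg * m^2 / s^2 (e.g. J).
The given unit 'W' reduces to kg * m^2 / s^3. Of the listed options, that is the dimensionality of power.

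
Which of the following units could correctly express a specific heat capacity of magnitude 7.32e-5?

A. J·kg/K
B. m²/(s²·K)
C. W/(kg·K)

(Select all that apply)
B

specific heat capacity has SI base units: m^2 / (s^2 * K)

Checking each option against m^2 / (s^2 * K):
  A. J·kg/K: ✗ does not match
  B. m²/(s²·K): ✓ matches
  C. W/(kg·K): ✗ does not match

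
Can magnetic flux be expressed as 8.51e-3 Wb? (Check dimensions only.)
Yes

magnetic flux has SI base units: kg * m^2 / (A * s^2)
Wb reduces to the same SI base units, so it is a valid unit for magnetic flux.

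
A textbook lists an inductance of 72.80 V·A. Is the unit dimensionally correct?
No

inductance has SI base units: kg * m^2 / (A^2 * s^2)
V·A does NOT reduce to kg * m^2 / (A^2 * s^2); a valid unit for inductance would be e.g. H.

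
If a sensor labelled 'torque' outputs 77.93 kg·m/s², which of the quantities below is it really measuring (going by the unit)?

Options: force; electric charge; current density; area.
force

torque should have units dimensionally equivalent to kg * m^2 / s^2 (e.g. N·m).
The given unit 'kg·m/s²' reduces to kg * m / s^2. Of the listed options, that is the dimensionality of force.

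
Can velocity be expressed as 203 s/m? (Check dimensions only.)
No

velocity has SI base units: m / s
s/m does NOT reduce to m / s; a valid unit for velocity would be e.g. m/s.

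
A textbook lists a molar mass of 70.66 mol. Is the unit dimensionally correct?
No

molar mass has SI base units: kg / mol
mol does NOT reduce to kg / mol; a valid unit for molar mass would be e.g. kg/mol.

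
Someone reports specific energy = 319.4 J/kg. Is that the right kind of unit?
Yes

specific energy has SI base units: m^2 / s^2
J/kg reduces to the same SI base units, so it is a valid unit for specific energy.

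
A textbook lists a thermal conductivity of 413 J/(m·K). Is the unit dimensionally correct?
No

thermal conductivity has SI base units: kg * m / (s^3 * K)
J/(m·K) does NOT reduce to kg * m / (s^3 * K); a valid unit for thermal conductivity would be e.g. W/(m·K).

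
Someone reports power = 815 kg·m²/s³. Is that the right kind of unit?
Yes

power has SI base units: kg * m^2 / s^3
kg·m²/s³ reduces to the same SI base units, so it is a valid unit for power.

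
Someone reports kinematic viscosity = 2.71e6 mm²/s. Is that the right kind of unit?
Yes

kinematic viscosity has SI base units: m^2 / s
mm²/s reduces to the same SI base units, so it is a valid unit for kinematic viscosity.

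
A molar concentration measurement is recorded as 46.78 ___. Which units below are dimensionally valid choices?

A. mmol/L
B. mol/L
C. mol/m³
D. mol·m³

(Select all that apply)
A, B, C

molar concentration has SI base units: mol / m^3

Checking each option against mol / m^3:
  A. mmol/L: ✓ matches
  B. mol/L: ✓ matches
  C. mol/m³: ✓ matches
  D. mol·m³: ✗ does not match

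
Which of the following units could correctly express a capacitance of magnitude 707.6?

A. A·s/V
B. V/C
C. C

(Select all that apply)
A

capacitance has SI base units: A^2 * s^4 / (kg * m^2)

Checking each option against A^2 * s^4 / (kg * m^2):
  A. A·s/V: ✓ matches
  B. V/C: ✗ does not match
  C. C: ✗ does not match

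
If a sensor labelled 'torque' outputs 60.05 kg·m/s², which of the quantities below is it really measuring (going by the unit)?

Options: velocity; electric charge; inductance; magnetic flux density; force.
force

torque should have units dimensionally equivalent to kg * m^2 / s^2 (e.g. N·m).
The given unit 'kg·m/s²' reduces to kg * m / s^2. Of the listed options, that is the dimensionality of force.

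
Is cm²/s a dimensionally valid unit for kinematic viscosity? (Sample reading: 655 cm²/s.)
Yes

kinematic viscosity has SI base units: m^2 / s
cm²/s reduces to the same SI base units, so it is a valid unit for kinematic viscosity.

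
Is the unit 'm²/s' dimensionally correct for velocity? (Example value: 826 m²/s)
No

velocity has SI base units: m / s
m²/s does NOT reduce to m / s; a valid unit for velocity would be e.g. m/s.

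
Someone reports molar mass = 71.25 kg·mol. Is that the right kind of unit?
No

molar mass has SI base units: kg / mol
kg·mol does NOT reduce to kg / mol; a valid unit for molar mass would be e.g. kg/mol.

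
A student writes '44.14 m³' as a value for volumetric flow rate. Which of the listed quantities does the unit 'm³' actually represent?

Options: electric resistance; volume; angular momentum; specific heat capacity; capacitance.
volume

volumetric flow rate should have units dimensionally equivalent to m^3 / s (e.g. m³/s).
The given unit 'm³' reduces to m^3. Of the listed options, that is the dimensionality of volume.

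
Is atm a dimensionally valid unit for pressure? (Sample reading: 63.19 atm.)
Yes

pressure has SI base units: kg / (m * s^2)
atm reduces to the same SI base units, so it is a valid unit for pressure.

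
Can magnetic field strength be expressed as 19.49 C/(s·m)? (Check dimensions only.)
Yes

magnetic field strength has SI base units: A / m
C/(s·m) reduces to the same SI base units, so it is a valid unit for magnetic field strength.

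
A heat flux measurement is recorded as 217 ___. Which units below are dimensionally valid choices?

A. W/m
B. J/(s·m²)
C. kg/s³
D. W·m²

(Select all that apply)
B, C

heat flux has SI base units: kg / s^3

Checking each option against kg / s^3:
  A. W/m: ✗ does not match
  B. J/(s·m²): ✓ matches
  C. kg/s³: ✓ matches
  D. W·m²: ✗ does not match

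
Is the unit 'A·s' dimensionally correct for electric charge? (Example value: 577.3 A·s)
Yes

electric charge has SI base units: A * s
A·s reduces to the same SI base units, so it is a valid unit for electric charge.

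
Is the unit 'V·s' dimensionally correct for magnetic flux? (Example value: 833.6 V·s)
Yes

magnetic flux has SI base units: kg * m^2 / (A * s^2)
V·s reduces to the same SI base units, so it is a valid unit for magnetic flux.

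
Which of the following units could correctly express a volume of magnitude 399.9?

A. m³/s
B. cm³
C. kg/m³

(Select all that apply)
B

volume has SI base units: m^3

Checking each option against m^3:
  A. m³/s: ✗ does not match
  B. cm³: ✓ matches
  C. kg/m³: ✗ does not match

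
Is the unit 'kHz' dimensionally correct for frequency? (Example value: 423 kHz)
Yes

frequency has SI base units: 1 / s
kHz reduces to the same SI base units, so it is a valid unit for frequency.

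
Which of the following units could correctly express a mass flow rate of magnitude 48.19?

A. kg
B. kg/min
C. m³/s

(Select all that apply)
B

mass flow rate has SI base units: kg / s

Checking each option against kg / s:
  A. kg: ✗ does not match
  B. kg/min: ✓ matches
  C. m³/s: ✗ does not match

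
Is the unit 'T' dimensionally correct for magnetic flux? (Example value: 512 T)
No

magnetic flux has SI base units: kg * m^2 / (A * s^2)
T does NOT reduce to kg * m^2 / (A * s^2); a valid unit for magnetic flux would be e.g. Wb.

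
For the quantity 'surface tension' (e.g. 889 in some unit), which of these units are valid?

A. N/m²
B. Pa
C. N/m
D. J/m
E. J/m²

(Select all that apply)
C, E

surface tension has SI base units: kg / s^2

Checking each option against kg / s^2:
  A. N/m²: ✗ does not match
  B. Pa: ✗ does not match
  C. N/m: ✓ matches
  D. J/m: ✗ does not match
  E. J/m²: ✓ matches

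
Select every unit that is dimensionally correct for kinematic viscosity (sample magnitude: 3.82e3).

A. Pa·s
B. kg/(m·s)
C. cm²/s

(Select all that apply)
C

kinematic viscosity has SI base units: m^2 / s

Checking each option against m^2 / s:
  A. Pa·s: ✗ does not match
  B. kg/(m·s): ✗ does not match
  C. cm²/s: ✓ matches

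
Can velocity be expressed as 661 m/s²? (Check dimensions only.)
No

velocity has SI base units: m / s
m/s² does NOT reduce to m / s; a valid unit for velocity would be e.g. m/s.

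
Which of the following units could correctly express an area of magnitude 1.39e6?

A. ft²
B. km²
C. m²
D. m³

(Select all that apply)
A, B, C

area has SI base units: m^2

Checking each option against m^2:
  A. ft²: ✓ matches
  B. km²: ✓ matches
  C. m²: ✓ matches
  D. m³: ✗ does not match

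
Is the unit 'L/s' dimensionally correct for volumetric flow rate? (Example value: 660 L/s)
Yes

volumetric flow rate has SI base units: m^3 / s
L/s reduces to the same SI base units, so it is a valid unit for volumetric flow rate.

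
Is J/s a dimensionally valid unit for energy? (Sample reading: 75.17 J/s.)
No

energy has SI base units: kg * m^2 / s^2
J/s does NOT reduce to kg * m^2 / s^2; a valid unit for energy would be e.g. J.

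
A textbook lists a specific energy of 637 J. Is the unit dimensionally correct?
No

specific energy has SI base units: m^2 / s^2
J does NOT reduce to m^2 / s^2; a valid unit for specific energy would be e.g. J/kg.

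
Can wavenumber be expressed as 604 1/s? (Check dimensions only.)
No

wavenumber has SI base units: 1 / m
1/s does NOT reduce to 1 / m; a valid unit for wavenumber would be e.g. 1/m.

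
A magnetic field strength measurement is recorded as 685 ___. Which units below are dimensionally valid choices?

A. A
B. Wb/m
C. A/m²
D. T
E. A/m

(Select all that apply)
E

magnetic field strength has SI base units: A / m

Checking each option against A / m:
  A. A: ✗ does not match
  B. Wb/m: ✗ does not match
  C. A/m²: ✗ does not match
  D. T: ✗ does not match
  E. A/m: ✓ matches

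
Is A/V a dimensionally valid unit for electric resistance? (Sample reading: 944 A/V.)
No

electric resistance has SI base units: kg * m^2 / (A^2 * s^3)
A/V does NOT reduce to kg * m^2 / (A^2 * s^3); a valid unit for electric resistance would be e.g. Ω.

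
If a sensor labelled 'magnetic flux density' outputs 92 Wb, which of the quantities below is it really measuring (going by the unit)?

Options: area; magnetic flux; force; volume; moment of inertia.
magnetic flux

magnetic flux density should have units dimensionally equivalent to kg / (A * s^2) (e.g. T).
The given unit 'Wb' reduces to kg * m^2 / (A * s^2). Of the listed options, that is the dimensionality of magnetic flux.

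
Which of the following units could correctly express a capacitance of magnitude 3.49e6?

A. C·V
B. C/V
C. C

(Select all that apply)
B

capacitance has SI base units: A^2 * s^4 / (kg * m^2)

Checking each option against A^2 * s^4 / (kg * m^2):
  A. C·V: ✗ does not match
  B. C/V: ✓ matches
  C. C: ✗ does not match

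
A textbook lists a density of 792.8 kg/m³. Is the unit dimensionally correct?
Yes

density has SI base units: kg / m^3
kg/m³ reduces to the same SI base units, so it is a valid unit for density.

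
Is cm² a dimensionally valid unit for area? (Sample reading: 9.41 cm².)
Yes

area has SI base units: m^2
cm² reduces to the same SI base units, so it is a valid unit for area.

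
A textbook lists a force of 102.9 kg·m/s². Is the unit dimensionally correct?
Yes

force has SI base units: kg * m / s^2
kg·m/s² reduces to the same SI base units, so it is a valid unit for force.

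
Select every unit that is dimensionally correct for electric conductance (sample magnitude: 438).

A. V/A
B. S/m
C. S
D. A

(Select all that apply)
C

electric conductance has SI base units: A^2 * s^3 / (kg * m^2)

Checking each option against A^2 * s^3 / (kg * m^2):
  A. V/A: ✗ does not match
  B. S/m: ✗ does not match
  C. S: ✓ matches
  D. A: ✗ does not match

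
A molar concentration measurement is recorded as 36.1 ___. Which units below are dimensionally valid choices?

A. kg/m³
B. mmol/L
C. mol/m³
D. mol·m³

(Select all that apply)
B, C

molar concentration has SI base units: mol / m^3

Checking each option against mol / m^3:
  A. kg/m³: ✗ does not match
  B. mmol/L: ✓ matches
  C. mol/m³: ✓ matches
  D. mol·m³: ✗ does not match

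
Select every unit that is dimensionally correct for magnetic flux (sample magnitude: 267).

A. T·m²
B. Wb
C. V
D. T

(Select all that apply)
A, B

magnetic flux has SI base units: kg * m^2 / (A * s^2)

Checking each option against kg * m^2 / (A * s^2):
  A. T·m²: ✓ matches
  B. Wb: ✓ matches
  C. V: ✗ does not match
  D. T: ✗ does not match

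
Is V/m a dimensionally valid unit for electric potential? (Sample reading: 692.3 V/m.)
No

electric potential has SI base units: kg * m^2 / (A * s^3)
V/m does NOT reduce to kg * m^2 / (A * s^3); a valid unit for electric potential would be e.g. V.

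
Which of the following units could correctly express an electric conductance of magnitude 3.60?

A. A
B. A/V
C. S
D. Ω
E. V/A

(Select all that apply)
B, C

electric conductance has SI base units: A^2 * s^3 / (kg * m^2)

Checking each option against A^2 * s^3 / (kg * m^2):
  A. A: ✗ does not match
  B. A/V: ✓ matches
  C. S: ✓ matches
  D. Ω: ✗ does not match
  E. V/A: ✗ does not match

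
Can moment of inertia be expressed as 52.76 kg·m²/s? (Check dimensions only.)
No

moment of inertia has SI base units: kg * m^2
kg·m²/s does NOT reduce to kg * m^2; a valid unit for moment of inertia would be e.g. kg·m².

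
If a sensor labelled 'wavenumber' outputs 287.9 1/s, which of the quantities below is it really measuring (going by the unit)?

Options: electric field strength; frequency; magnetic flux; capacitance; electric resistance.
frequency

wavenumber should have units dimensionally equivalent to 1 / m (e.g. 1/m).
The given unit '1/s' reduces to 1 / s. Of the listed options, that is the dimensionality of frequency.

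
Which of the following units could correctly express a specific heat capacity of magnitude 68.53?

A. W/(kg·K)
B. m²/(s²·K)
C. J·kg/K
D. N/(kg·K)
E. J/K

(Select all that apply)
B

specific heat capacity has SI base units: m^2 / (s^2 * K)

Checking each option against m^2 / (s^2 * K):
  A. W/(kg·K): ✗ does not match
  B. m²/(s²·K): ✓ matches
  C. J·kg/K: ✗ does not match
  D. N/(kg·K): ✗ does not match
  E. J/K: ✗ does not match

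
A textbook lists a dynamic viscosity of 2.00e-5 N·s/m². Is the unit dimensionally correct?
Yes

dynamic viscosity has SI base units: kg / (m * s)
N·s/m² reduces to the same SI base units, so it is a valid unit for dynamic viscosity.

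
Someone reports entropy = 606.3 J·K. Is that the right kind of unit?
No

entropy has SI base units: kg * m^2 / (s^2 * K)
J·K does NOT reduce to kg * m^2 / (s^2 * K); a valid unit for entropy would be e.g. J/K.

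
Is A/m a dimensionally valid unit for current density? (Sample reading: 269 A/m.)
No

current density has SI base units: A / m^2
A/m does NOT reduce to A / m^2; a valid unit for current density would be e.g. A/m².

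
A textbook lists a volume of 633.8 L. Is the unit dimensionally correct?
Yes

volume has SI base units: m^3
L reduces to the same SI base units, so it is a valid unit for volume.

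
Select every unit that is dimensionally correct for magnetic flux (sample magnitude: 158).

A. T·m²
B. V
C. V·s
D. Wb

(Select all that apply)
A, C, D

magnetic flux has SI base units: kg * m^2 / (A * s^2)

Checking each option against kg * m^2 / (A * s^2):
  A. T·m²: ✓ matches
  B. V: ✗ does not match
  C. V·s: ✓ matches
  D. Wb: ✓ matches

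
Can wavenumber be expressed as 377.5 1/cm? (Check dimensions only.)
Yes

wavenumber has SI base units: 1 / m
1/cm reduces to the same SI base units, so it is a valid unit for wavenumber.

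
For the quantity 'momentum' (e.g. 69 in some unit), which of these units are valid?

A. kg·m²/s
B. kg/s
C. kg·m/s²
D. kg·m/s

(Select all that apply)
D

momentum has SI base units: kg * m / s

Checking each option against kg * m / s:
  A. kg·m²/s: ✗ does not match
  B. kg/s: ✗ does not match
  C. kg·m/s²: ✗ does not match
  D. kg·m/s: ✓ matches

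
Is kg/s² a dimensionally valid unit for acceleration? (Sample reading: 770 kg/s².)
No

acceleration has SI base units: m / s^2
kg/s² does NOT reduce to m / s^2; a valid unit for acceleration would be e.g. m/s².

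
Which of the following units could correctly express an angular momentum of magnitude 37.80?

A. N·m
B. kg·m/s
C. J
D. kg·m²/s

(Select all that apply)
D

angular momentum has SI base units: kg * m^2 / s

Checking each option against kg * m^2 / s:
  A. N·m: ✗ does not match
  B. kg·m/s: ✗ does not match
  C. J: ✗ does not match
  D. kg·m²/s: ✓ matches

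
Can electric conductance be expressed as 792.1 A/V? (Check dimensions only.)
Yes

electric conductance has SI base units: A^2 * s^3 / (kg * m^2)
A/V reduces to the same SI base units, so it is a valid unit for electric conductance.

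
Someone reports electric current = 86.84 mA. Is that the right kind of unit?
Yes

electric current has SI base units: A
mA reduces to the same SI base units, so it is a valid unit for electric current.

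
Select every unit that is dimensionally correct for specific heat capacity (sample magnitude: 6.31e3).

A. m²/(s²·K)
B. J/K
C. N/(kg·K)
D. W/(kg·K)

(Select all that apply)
A

specific heat capacity has SI base units: m^2 / (s^2 * K)

Checking each option against m^2 / (s^2 * K):
  A. m²/(s²·K): ✓ matches
  B. J/K: ✗ does not match
  C. N/(kg·K): ✗ does not match
  D. W/(kg·K): ✗ does not match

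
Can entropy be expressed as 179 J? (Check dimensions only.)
No

entropy has SI base units: kg * m^2 / (s^2 * K)
J does NOT reduce to kg * m^2 / (s^2 * K); a valid unit for entropy would be e.g. J/K.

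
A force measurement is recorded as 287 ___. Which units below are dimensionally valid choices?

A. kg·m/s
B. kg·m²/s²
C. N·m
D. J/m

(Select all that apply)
D

force has SI base units: kg * m / s^2

Checking each option against kg * m / s^2:
  A. kg·m/s: ✗ does not match
  B. kg·m²/s²: ✗ does not match
  C. N·m: ✗ does not match
  D. J/m: ✓ matches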